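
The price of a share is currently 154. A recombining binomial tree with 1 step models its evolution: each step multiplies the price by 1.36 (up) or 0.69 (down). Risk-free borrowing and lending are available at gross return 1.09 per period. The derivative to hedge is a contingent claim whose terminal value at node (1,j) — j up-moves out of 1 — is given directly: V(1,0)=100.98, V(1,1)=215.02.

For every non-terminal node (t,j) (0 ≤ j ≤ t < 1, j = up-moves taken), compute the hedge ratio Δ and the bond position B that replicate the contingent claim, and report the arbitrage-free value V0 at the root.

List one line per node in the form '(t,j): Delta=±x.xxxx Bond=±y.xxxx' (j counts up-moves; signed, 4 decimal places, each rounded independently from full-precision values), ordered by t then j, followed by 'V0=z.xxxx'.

(0,0): Delta=1.1053 Bond=-15.1048
V0=155.1042

Since d<R<u, set p* = (R−d)/(u−d) = 0.5970; price each node as the discounted p*-expectation of its children.
Payoff layer (t=1): V(1,0)=100.9800, V(1,1)=215.0200
(0,0): S=154.0000. Δ = (V_up−V_dn)/(S_up−S_dn) = (215.0200−100.9800)/(209.4400−106.2600) = 1.1053. V = [p*·215.0200 + (1−p*)·100.9800]/1.09 = 155.1042. B = V − Δ·S = -15.1048.
Root portfolio cost Δ·154+B reproduces V0=155.1042.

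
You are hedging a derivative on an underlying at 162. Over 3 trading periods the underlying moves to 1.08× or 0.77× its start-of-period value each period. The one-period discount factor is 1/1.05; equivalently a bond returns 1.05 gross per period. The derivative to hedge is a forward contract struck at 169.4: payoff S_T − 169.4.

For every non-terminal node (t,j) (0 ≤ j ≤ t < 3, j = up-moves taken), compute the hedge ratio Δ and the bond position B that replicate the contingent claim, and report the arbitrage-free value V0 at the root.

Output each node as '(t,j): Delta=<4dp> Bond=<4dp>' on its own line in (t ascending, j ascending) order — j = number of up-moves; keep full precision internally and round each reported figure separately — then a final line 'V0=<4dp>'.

(0,0): Delta=1.0000 Bond=-146.3341
(1,0): Delta=1.0000 Bond=-153.6508
(1,1): Delta=1.0000 Bond=-153.6508
(2,0): Delta=1.0000 Bond=-161.3333
(2,1): Delta=1.0000 Bond=-161.3333
(2,2): Delta=1.0000 Bond=-161.3333
V0=15.6659

The replicating-portfolio and risk-neutral prices coincide; use p* = (1.05−0.77)/(1.08−0.77) = 0.9032 for the latter.
Terminal values V(3,·): V(3,0)=-95.4417, V(3,1)=-65.6662, V(3,2)=-23.9033, V(3,3)=34.6733
Node (2,0) S=96.0498: V=(p*·-65.6662+(1−p*)·-95.4417)/1.05=-65.2835; Δ=(-65.6662−-95.4417)/(103.7338−73.9583)=1.0000; B=V−Δ·S=-161.3333
Node (2,1) S=134.7192: V=(p*·-23.9033+(1−p*)·-65.6662)/1.05=-26.6141; Δ=(-23.9033−-65.6662)/(145.4967−103.7338)=1.0000; B=V−Δ·S=-161.3333
Node (2,2) S=188.9568: V=(p*·34.6733+(1−p*)·-23.9033)/1.05=27.6235; Δ=(34.6733−-23.9033)/(204.0733−145.4967)=1.0000; B=V−Δ·S=-161.3333
Node (1,0) S=124.7400: V=(p*·-26.6141+(1−p*)·-65.2835)/1.05=-28.9108; Δ=(-26.6141−-65.2835)/(134.7192−96.0498)=1.0000; B=V−Δ·S=-153.6508
Node (1,1) S=174.9600: V=(p*·27.6235+(1−p*)·-26.6141)/1.05=21.3092; Δ=(27.6235−-26.6141)/(188.9568−134.7192)=1.0000; B=V−Δ·S=-153.6508
Node (0,0) S=162.0000: V=(p*·21.3092+(1−p*)·-28.9108)/1.05=15.6659; Δ=(21.3092−-28.9108)/(174.9600−124.7400)=1.0000; B=V−Δ·S=-146.3341
Root portfolio cost Δ·162+B reproduces V0=15.6659.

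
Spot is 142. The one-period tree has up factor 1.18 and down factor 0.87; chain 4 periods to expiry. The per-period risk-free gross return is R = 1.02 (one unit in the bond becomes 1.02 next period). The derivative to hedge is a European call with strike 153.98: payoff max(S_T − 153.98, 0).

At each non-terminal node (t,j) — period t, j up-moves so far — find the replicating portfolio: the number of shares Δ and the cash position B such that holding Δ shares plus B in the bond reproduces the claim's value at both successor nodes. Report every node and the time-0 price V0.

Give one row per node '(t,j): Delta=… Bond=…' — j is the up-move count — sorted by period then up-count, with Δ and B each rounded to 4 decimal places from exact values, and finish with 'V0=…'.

(0,0): Delta=0.5557 Bond=-62.1726
(1,0): Delta=0.2879 Bond=-30.3399
(1,1): Delta=0.7662 Bond=-98.6972
(2,0): Delta=0.0000 Bond=0.0000
(2,1): Delta=0.5144 Bond=-63.9565
(2,2): Delta=0.9643 Bond=-139.8335
(3,0): Delta=0.0000 Bond=0.0000
(3,1): Delta=0.0000 Bond=0.0000
(3,2): Delta=0.9189 Bond=-134.8202
(3,3): Delta=1.0000 Bond=-150.9608
V0=16.7321

Risk-neutral probability p* = (R−d)/(u−d) = (1.02−0.87)/(1.18−0.87) = 0.4839.
Payoff layer (t=4): V(4,0)=0.0000, V(4,1)=0.0000, V(4,2)=0.0000, V(4,3)=49.0002, V(4,4)=121.3264
  t=3,j=0: stock 93.5074 → up 110.3388 (V=0.0000), down 81.3515 (V=0.0000). Price 0.0000; hedge Δ=0.0000, bond B=0.0000.
  t=3,j=1: stock 126.8262 → up 149.6549 (V=0.0000), down 110.3388 (V=0.0000). Price 0.0000; hedge Δ=0.0000, bond B=0.0000.
  t=3,j=2: stock 172.0171 → up 202.9802 (V=49.0002), down 149.6549 (V=0.0000). Price 23.2449; hedge Δ=0.9189, bond B=-134.8202.
  t=3,j=3: stock 233.3105 → up 275.3064 (V=121.3264), down 202.9802 (V=49.0002). Price 82.3498; hedge Δ=1.0000, bond B=-150.9608.
  t=2,j=0: stock 107.4798 → up 126.8262 (V=0.0000), down 93.5074 (V=0.0000). Price 0.0000; hedge Δ=0.0000, bond B=0.0000.
  t=2,j=1: stock 145.7772 → up 172.0171 (V=23.2449), down 126.8262 (V=0.0000). Price 11.0270; hedge Δ=0.5144, bond B=-63.9565.
  t=2,j=2: stock 197.7208 → up 233.3105 (V=82.3498), down 172.0171 (V=23.2449). Price 50.8275; hedge Δ=0.9643, bond B=-139.8335.
  t=1,j=0: stock 123.5400 → up 145.7772 (V=11.0270), down 107.4798 (V=0.0000). Price 5.2310; hedge Δ=0.2879, bond B=-30.3399.
  t=1,j=1: stock 167.5600 → up 197.7208 (V=50.8275), down 145.7772 (V=11.0270). Price 29.6914; hedge Δ=0.7662, bond B=-98.6972.
  t=0,j=0: stock 142.0000 → up 167.5600 (V=29.6914), down 123.5400 (V=5.2310). Price 16.7321; hedge Δ=0.5557, bond B=-62.1726.
The time-0 hedge costs 16.7321, which is the no-arbitrage price.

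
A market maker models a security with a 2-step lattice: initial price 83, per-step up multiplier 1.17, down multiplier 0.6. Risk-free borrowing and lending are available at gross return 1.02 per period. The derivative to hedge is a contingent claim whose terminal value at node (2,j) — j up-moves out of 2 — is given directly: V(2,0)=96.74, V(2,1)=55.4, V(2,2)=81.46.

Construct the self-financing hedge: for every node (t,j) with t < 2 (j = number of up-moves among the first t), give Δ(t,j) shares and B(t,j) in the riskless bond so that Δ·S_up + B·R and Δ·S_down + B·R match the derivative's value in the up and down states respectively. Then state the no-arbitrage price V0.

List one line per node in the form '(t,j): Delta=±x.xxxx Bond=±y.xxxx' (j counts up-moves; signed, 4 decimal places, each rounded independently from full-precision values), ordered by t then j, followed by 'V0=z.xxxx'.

The replicating-portfolio and risk-neutral prices coincide; use p* = (1.02−0.6)/(1.17−0.6) = 0.7368 for the latter.
At expiry t=2: V(2,0)=96.7400, V(2,1)=55.4000, V(2,2)=81.4600
(1,0): S=49.8000. Δ = (V_up−V_dn)/(S_up−S_dn) = (55.4000−96.7400)/(58.2660−29.8800) = -1.4564. V = [p*·55.4000 + (1−p*)·96.7400]/1.02 = 64.9794. B = V − Δ·S = 137.5057.
(1,1): S=97.1100. Δ = (V_up−V_dn)/(S_up−S_dn) = (81.4600−55.4000)/(113.6187−58.2660) = 0.4708. V = [p*·81.4600 + (1−p*)·55.4000]/1.02 = 73.1393. B = V − Δ·S = 27.4200.
(0,0): S=83.0000. Δ = (V_up−V_dn)/(S_up−S_dn) = (73.1393−64.9794)/(97.1100−49.8000) = 0.1725. V = [p*·73.1393 + (1−p*)·64.9794]/1.02 = 69.6000. B = V − Δ·S = 55.2842.
Each (Δ,B) replicates both successor values, so the strategy is self-financing and V0 is arbitrage-free.

(0,0): Delta=0.1725 Bond=55.2842
(1,0): Delta=-1.4564 Bond=137.5057
(1,1): Delta=0.4708 Bond=27.4200
V0=69.6000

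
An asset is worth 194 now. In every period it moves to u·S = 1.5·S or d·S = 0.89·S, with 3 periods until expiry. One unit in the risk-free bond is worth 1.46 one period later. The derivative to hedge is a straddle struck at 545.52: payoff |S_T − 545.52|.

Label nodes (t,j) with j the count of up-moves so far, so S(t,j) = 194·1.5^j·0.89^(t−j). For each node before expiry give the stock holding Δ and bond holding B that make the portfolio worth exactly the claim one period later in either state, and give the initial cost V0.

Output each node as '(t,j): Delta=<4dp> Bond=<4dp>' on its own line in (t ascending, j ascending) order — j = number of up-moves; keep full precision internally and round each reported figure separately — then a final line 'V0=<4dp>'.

(0,0): Delta=-0.2438 Bond=85.8620
(1,0): Delta=-1.0000 Bond=255.9204
(1,1): Delta=-0.2123 Bond=116.1963
(2,0): Delta=-1.0000 Bond=373.6438
(2,1): Delta=-1.0000 Bond=373.6438
(2,2): Delta=-0.1795 Bond=155.3310
V0=38.5608

Since d<R<u, set p* = (R−d)/(u−d) = 0.9344; price each node as the discounted p*-expectation of its children.
Terminal values V(3,·): V(3,0)=408.7560, V(3,1)=315.0189, V(3,2)=157.0350, V(3,3)=109.2300
Node (2,0) S=153.6674: V=(p*·315.0189+(1−p*)·408.7560)/1.46=219.9764; Δ=(315.0189−408.7560)/(230.5011−136.7640)=-1.0000; B=V−Δ·S=373.6438
Node (2,1) S=258.9900: V=(p*·157.0350+(1−p*)·315.0189)/1.46=114.6538; Δ=(157.0350−315.0189)/(388.4850−230.5011)=-1.0000; B=V−Δ·S=373.6438
Node (2,2) S=436.5000: V=(p*·109.2300+(1−p*)·157.0350)/1.46=76.9622; Δ=(109.2300−157.0350)/(654.7500−388.4850)=-0.1795; B=V−Δ·S=155.3310
Node (1,0) S=172.6600: V=(p*·114.6538+(1−p*)·219.9764)/1.46=83.2604; Δ=(114.6538−219.9764)/(258.9900−153.6674)=-1.0000; B=V−Δ·S=255.9204
Node (1,1) S=291.0000: V=(p*·76.9622+(1−p*)·114.6538)/1.46=54.4067; Δ=(76.9622−114.6538)/(436.5000−258.9900)=-0.2123; B=V−Δ·S=116.1963
Node (0,0) S=194.0000: V=(p*·54.4067+(1−p*)·83.2604)/1.46=38.5608; Δ=(54.4067−83.2604)/(291.0000−172.6600)=-0.2438; B=V−Δ·S=85.8620
Check: Δ(0,0)·S0 + B(0,0) = 38.5608 = V0.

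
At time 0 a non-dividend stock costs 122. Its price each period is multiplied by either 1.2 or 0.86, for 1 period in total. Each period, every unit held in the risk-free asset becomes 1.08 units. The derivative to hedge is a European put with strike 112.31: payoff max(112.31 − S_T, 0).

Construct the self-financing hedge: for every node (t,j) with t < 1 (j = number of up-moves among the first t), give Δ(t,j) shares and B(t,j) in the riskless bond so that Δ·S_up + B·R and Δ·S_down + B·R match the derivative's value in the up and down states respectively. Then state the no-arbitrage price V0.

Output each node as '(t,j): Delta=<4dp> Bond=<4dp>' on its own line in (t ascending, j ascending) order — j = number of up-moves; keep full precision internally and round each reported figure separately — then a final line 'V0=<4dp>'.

(0,0): Delta=-0.1782 Bond=24.1503
V0=2.4150

Under the risk-neutral measure, an up-move has probability p* = (R−d)/(u−d) = 0.6471 and values discount at R = 1.08.
Terminal payoffs: V(1,0)=7.3900, V(1,1)=0.0000
(0,0): S=122.0000. Δ = (V_up−V_dn)/(S_up−S_dn) = (0.0000−7.3900)/(146.4000−104.9200) = -0.1782. V = [p*·0.0000 + (1−p*)·7.3900]/1.08 = 2.4150. B = V − Δ·S = 24.1503.
Each (Δ,B) replicates both successor values, so the strategy is self-financing and V0 is arbitrage-free.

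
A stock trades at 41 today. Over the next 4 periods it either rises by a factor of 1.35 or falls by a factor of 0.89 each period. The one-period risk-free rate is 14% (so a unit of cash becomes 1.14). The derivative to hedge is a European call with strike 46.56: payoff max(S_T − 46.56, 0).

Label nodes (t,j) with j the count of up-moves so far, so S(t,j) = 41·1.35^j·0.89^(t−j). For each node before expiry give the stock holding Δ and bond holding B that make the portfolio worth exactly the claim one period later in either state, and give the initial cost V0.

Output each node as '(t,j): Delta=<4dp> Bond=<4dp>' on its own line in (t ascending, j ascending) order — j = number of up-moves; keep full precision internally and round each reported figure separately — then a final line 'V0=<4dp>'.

(0,0): Delta=0.8630 Bond=-20.4924
(1,0): Delta=0.7015 Bond=-17.4655
(1,1): Delta=0.9525 Bond=-28.3139
(2,0): Delta=0.4030 Bond=-10.2171
(2,1): Delta=0.8668 Bond=-28.0533
(2,2): Delta=1.0000 Bond=-35.8264
(3,0): Delta=0.0000 Bond=0.0000
(3,1): Delta=0.6261 Bond=-21.4314
(3,2): Delta=1.0000 Bond=-40.8421
(3,3): Delta=1.0000 Bond=-40.8421
V0=14.8920

The replicating-portfolio and risk-neutral prices coincide; use p* = (1.14−0.89)/(1.35−0.89) = 0.5435 for the latter.
Terminal values V(4,·): V(4,0)=0.0000, V(4,1)=0.0000, V(4,2)=12.6277, V(4,3)=43.2191, V(4,4)=89.6218
(3,0): S=28.9037. Δ = (V_up−V_dn)/(S_up−S_dn) = (0.0000−0.0000)/(39.0200−25.7243) = 0.0000. V = [p*·0.0000 + (1−p*)·0.0000]/1.14 = 0.0000. B = V − Δ·S = 0.0000.
(3,1): S=43.8427. Δ = (V_up−V_dn)/(S_up−S_dn) = (12.6277−0.0000)/(59.1877−39.0200) = 0.6261. V = [p*·12.6277 + (1−p*)·0.0000]/1.14 = 6.0201. B = V − Δ·S = -21.4314.
(3,2): S=66.5030. Δ = (V_up−V_dn)/(S_up−S_dn) = (43.2191−12.6277)/(89.7791−59.1877) = 1.0000. V = [p*·43.2191 + (1−p*)·12.6277]/1.14 = 25.6609. B = V − Δ·S = -40.8421.
(3,3): S=100.8754. Δ = (V_up−V_dn)/(S_up−S_dn) = (89.6218−43.2191)/(136.1818−89.7791) = 1.0000. V = [p*·89.6218 + (1−p*)·43.2191]/1.14 = 60.0333. B = V − Δ·S = -40.8421.
(2,0): S=32.4761. Δ = (V_up−V_dn)/(S_up−S_dn) = (6.0201−0.0000)/(43.8427−28.9037) = 0.4030. V = [p*·6.0201 + (1−p*)·0.0000]/1.14 = 2.8700. B = V − Δ·S = -10.2171.
(2,1): S=49.2615. Δ = (V_up−V_dn)/(S_up−S_dn) = (25.6609−6.0201)/(66.5030−43.8427) = 0.8668. V = [p*·25.6609 + (1−p*)·6.0201]/1.14 = 14.6442. B = V − Δ·S = -28.0533.
(2,2): S=74.7225. Δ = (V_up−V_dn)/(S_up−S_dn) = (60.0333−25.6609)/(100.8754−66.5030) = 1.0000. V = [p*·60.0333 + (1−p*)·25.6609]/1.14 = 38.8961. B = V − Δ·S = -35.8264.
(1,0): S=36.4900. Δ = (V_up−V_dn)/(S_up−S_dn) = (14.6442−2.8700)/(49.2615−32.4761) = 0.7015. V = [p*·14.6442 + (1−p*)·2.8700]/1.14 = 8.1307. B = V − Δ·S = -17.4655.
(1,1): S=55.3500. Δ = (V_up−V_dn)/(S_up−S_dn) = (38.8961−14.6442)/(74.7225−49.2615) = 0.9525. V = [p*·38.8961 + (1−p*)·14.6442]/1.14 = 24.4075. B = V − Δ·S = -28.3139.
(0,0): S=41.0000. Δ = (V_up−V_dn)/(S_up−S_dn) = (24.4075−8.1307)/(55.3500−36.4900) = 0.8630. V = [p*·24.4075 + (1−p*)·8.1307]/1.14 = 14.8920. B = V − Δ·S = -20.4924.
The time-0 hedge costs 14.8920, which is the no-arbitrage price.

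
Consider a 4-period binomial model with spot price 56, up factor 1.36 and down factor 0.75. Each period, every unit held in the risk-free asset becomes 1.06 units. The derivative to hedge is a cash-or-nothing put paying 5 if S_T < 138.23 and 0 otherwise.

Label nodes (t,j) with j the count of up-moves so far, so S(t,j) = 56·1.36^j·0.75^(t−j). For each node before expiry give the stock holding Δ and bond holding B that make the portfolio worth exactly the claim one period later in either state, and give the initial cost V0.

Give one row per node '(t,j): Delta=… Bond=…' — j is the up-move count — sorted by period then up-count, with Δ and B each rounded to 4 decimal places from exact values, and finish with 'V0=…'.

Since d<R<u, set p* = (R−d)/(u−d) = 0.5082; price each node as the discounted p*-expectation of its children.
Terminal payoffs: V(4,0)=5.0000, V(4,1)=5.0000, V(4,2)=5.0000, V(4,3)=5.0000, V(4,4)=0.0000
Node (3,0) S=23.6250: V=(p*·5.0000+(1−p*)·5.0000)/1.06=4.7170; Δ=(5.0000−5.0000)/(32.1300−17.7188)=0.0000; B=V−Δ·S=4.7170
Node (3,1) S=42.8400: V=(p*·5.0000+(1−p*)·5.0000)/1.06=4.7170; Δ=(5.0000−5.0000)/(58.2624−32.1300)=0.0000; B=V−Δ·S=4.7170
Node (3,2) S=77.6832: V=(p*·5.0000+(1−p*)·5.0000)/1.06=4.7170; Δ=(5.0000−5.0000)/(105.6492−58.2624)=0.0000; B=V−Δ·S=4.7170
Node (3,3) S=140.8655: V=(p*·0.0000+(1−p*)·5.0000)/1.06=2.3198; Δ=(0.0000−5.0000)/(191.5771−105.6492)=-0.0582; B=V−Δ·S=10.5165
Node (2,0) S=31.5000: V=(p*·4.7170+(1−p*)·4.7170)/1.06=4.4500; Δ=(4.7170−4.7170)/(42.8400−23.6250)=0.0000; B=V−Δ·S=4.4500
Node (2,1) S=57.1200: V=(p*·4.7170+(1−p*)·4.7170)/1.06=4.4500; Δ=(4.7170−4.7170)/(77.6832−42.8400)=0.0000; B=V−Δ·S=4.4500
Node (2,2) S=103.5776: V=(p*·2.3198+(1−p*)·4.7170)/1.06=3.3007; Δ=(2.3198−4.7170)/(140.8655−77.6832)=-0.0379; B=V−Δ·S=7.2305
Node (1,0) S=42.0000: V=(p*·4.4500+(1−p*)·4.4500)/1.06=4.1981; Δ=(4.4500−4.4500)/(57.1200−31.5000)=0.0000; B=V−Δ·S=4.1981
Node (1,1) S=76.1600: V=(p*·3.3007+(1−p*)·4.4500)/1.06=3.6471; Δ=(3.3007−4.4500)/(103.5776−57.1200)=-0.0247; B=V−Δ·S=5.5311
Node (0,0) S=56.0000: V=(p*·3.6471+(1−p*)·4.1981)/1.06=3.6963; Δ=(3.6471−4.1981)/(76.1600−42.0000)=-0.0161; B=V−Δ·S=4.5996
Check: Δ(0,0)·S0 + B(0,0) = 3.6963 = V0.

(0,0): Delta=-0.0161 Bond=4.5996
(1,0): Delta=0.0000 Bond=4.1981
(1,1): Delta=-0.0247 Bond=5.5311
(2,0): Delta=0.0000 Bond=4.4500
(2,1): Delta=0.0000 Bond=4.4500
(2,2): Delta=-0.0379 Bond=7.2305
(3,0): Delta=0.0000 Bond=4.7170
(3,1): Delta=0.0000 Bond=4.7170
(3,2): Delta=0.0000 Bond=4.7170
(3,3): Delta=-0.0582 Bond=10.5165
V0=3.6963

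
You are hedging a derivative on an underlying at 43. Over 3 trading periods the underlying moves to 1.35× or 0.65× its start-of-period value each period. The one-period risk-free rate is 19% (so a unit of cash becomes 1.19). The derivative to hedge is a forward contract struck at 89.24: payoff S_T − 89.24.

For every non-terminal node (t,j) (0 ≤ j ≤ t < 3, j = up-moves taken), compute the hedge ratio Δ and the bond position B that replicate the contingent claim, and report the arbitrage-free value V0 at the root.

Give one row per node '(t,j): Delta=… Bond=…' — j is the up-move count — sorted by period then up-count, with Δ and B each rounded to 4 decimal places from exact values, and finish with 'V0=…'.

No-arbitrage ⇒ martingale measure with p* = (R−d)/(u−d) = 0.7714.
Terminal values V(3,·): V(3,0)=-77.4311, V(3,1)=-64.7139, V(3,2)=-38.3011, V(3,3)=16.5561
  t=2,j=0: stock 18.1675 → up 24.5261 (V=-64.7139), down 11.8089 (V=-77.4311). Price -56.8241; hedge Δ=1.0000, bond B=-74.9916.
  t=2,j=1: stock 37.7325 → up 50.9389 (V=-38.3011), down 24.5261 (V=-64.7139). Price -37.2591; hedge Δ=1.0000, bond B=-74.9916.
  t=2,j=2: stock 78.3675 → up 105.7961 (V=16.5561), down 50.9389 (V=-38.3011). Price 3.3759; hedge Δ=1.0000, bond B=-74.9916.
  t=1,j=0: stock 27.9500 → up 37.7325 (V=-37.2591), down 18.1675 (V=-56.8241). Price -35.0681; hedge Δ=1.0000, bond B=-63.0181.
  t=1,j=1: stock 58.0500 → up 78.3675 (V=3.3759), down 37.7325 (V=-37.2591). Price -4.9681; hedge Δ=1.0000, bond B=-63.0181.
  t=0,j=0: stock 43.0000 → up 58.0500 (V=-4.9681), down 27.9500 (V=-35.0681). Price -9.9564; hedge Δ=1.0000, bond B=-52.9564.
Self-financing check: at every node Δ·S+B equals the discounted successor values.

(0,0): Delta=1.0000 Bond=-52.9564
(1,0): Delta=1.0000 Bond=-63.0181
(1,1): Delta=1.0000 Bond=-63.0181
(2,0): Delta=1.0000 Bond=-74.9916
(2,1): Delta=1.0000 Bond=-74.9916
(2,2): Delta=1.0000 Bond=-74.9916
V0=-9.9564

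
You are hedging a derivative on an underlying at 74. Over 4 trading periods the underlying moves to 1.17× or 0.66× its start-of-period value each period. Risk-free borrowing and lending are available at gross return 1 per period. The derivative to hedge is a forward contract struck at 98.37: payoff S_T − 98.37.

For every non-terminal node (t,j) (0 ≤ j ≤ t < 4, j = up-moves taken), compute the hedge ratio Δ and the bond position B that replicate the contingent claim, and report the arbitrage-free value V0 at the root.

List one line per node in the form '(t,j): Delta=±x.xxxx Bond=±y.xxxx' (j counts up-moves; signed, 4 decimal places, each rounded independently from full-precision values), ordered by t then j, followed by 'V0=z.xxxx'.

Under the risk-neutral measure, an up-move has probability p* = (R−d)/(u−d) = 0.6667 and values discount at R = 1.
Payoff layer (t=4): V(4,0)=-84.3287, V(4,1)=-73.4786, V(4,2)=-54.2443, V(4,3)=-20.1472, V(4,4)=40.2977
(3,0): S=21.2747. Δ = (V_up−V_dn)/(S_up−S_dn) = (-73.4786−-84.3287)/(24.8914−14.0413) = 1.0000. V = [p*·-73.4786 + (1−p*)·-84.3287]/1 = -77.0953. B = V − Δ·S = -98.3700.
(3,1): S=37.7142. Δ = (V_up−V_dn)/(S_up−S_dn) = (-54.2443−-73.4786)/(44.1257−24.8914) = 1.0000. V = [p*·-54.2443 + (1−p*)·-73.4786]/1 = -60.6558. B = V − Δ·S = -98.3700.
(3,2): S=66.8571. Δ = (V_up−V_dn)/(S_up−S_dn) = (-20.1472−-54.2443)/(78.2228−44.1257) = 1.0000. V = [p*·-20.1472 + (1−p*)·-54.2443]/1 = -31.5129. B = V − Δ·S = -98.3700.
(3,3): S=118.5194. Δ = (V_up−V_dn)/(S_up−S_dn) = (40.2977−-20.1472)/(138.6677−78.2228) = 1.0000. V = [p*·40.2977 + (1−p*)·-20.1472]/1 = 20.1494. B = V − Δ·S = -98.3700.
(2,0): S=32.2344. Δ = (V_up−V_dn)/(S_up−S_dn) = (-60.6558−-77.0953)/(37.7142−21.2747) = 1.0000. V = [p*·-60.6558 + (1−p*)·-77.0953]/1 = -66.1356. B = V − Δ·S = -98.3700.
(2,1): S=57.1428. Δ = (V_up−V_dn)/(S_up−S_dn) = (-31.5129−-60.6558)/(66.8571−37.7142) = 1.0000. V = [p*·-31.5129 + (1−p*)·-60.6558]/1 = -41.2272. B = V − Δ·S = -98.3700.
(2,2): S=101.2986. Δ = (V_up−V_dn)/(S_up−S_dn) = (20.1494−-31.5129)/(118.5194−66.8571) = 1.0000. V = [p*·20.1494 + (1−p*)·-31.5129]/1 = 2.9286. B = V − Δ·S = -98.3700.
(1,0): S=48.8400. Δ = (V_up−V_dn)/(S_up−S_dn) = (-41.2272−-66.1356)/(57.1428−32.2344) = 1.0000. V = [p*·-41.2272 + (1−p*)·-66.1356]/1 = -49.5300. B = V − Δ·S = -98.3700.
(1,1): S=86.5800. Δ = (V_up−V_dn)/(S_up−S_dn) = (2.9286−-41.2272)/(101.2986−57.1428) = 1.0000. V = [p*·2.9286 + (1−p*)·-41.2272]/1 = -11.7900. B = V − Δ·S = -98.3700.
(0,0): S=74.0000. Δ = (V_up−V_dn)/(S_up−S_dn) = (-11.7900−-49.5300)/(86.5800−48.8400) = 1.0000. V = [p*·-11.7900 + (1−p*)·-49.5300]/1 = -24.3700. B = V − Δ·S = -98.3700.
Root portfolio cost Δ·74+B reproduces V0=-24.3700.

(0,0): Delta=1.0000 Bond=-98.3700
(1,0): Delta=1.0000 Bond=-98.3700
(1,1): Delta=1.0000 Bond=-98.3700
(2,0): Delta=1.0000 Bond=-98.3700
(2,1): Delta=1.0000 Bond=-98.3700
(2,2): Delta=1.0000 Bond=-98.3700
(3,0): Delta=1.0000 Bond=-98.3700
(3,1): Delta=1.0000 Bond=-98.3700
(3,2): Delta=1.0000 Bond=-98.3700
(3,3): Delta=1.0000 Bond=-98.3700
V0=-24.3700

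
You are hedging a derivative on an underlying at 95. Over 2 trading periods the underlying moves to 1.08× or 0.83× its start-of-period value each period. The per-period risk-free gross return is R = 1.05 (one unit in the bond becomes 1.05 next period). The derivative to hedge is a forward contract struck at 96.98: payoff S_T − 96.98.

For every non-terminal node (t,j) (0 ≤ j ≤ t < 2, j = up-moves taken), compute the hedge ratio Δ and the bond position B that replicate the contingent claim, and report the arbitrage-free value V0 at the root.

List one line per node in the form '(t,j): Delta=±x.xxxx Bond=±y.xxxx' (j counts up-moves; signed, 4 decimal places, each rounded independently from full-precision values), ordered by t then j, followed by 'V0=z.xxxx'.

The replicating-portfolio and risk-neutral prices coincide; use p* = (1.05−0.83)/(1.08−0.83) = 0.8800 for the latter.
Payoff layer (t=2): V(2,0)=-31.5345, V(2,1)=-11.8220, V(2,2)=13.8280
(1,0): S=78.8500. Δ = (V_up−V_dn)/(S_up−S_dn) = (-11.8220−-31.5345)/(85.1580−65.4455) = 1.0000. V = [p*·-11.8220 + (1−p*)·-31.5345]/1.05 = -13.5119. B = V − Δ·S = -92.3619.
(1,1): S=102.6000. Δ = (V_up−V_dn)/(S_up−S_dn) = (13.8280−-11.8220)/(110.8080−85.1580) = 1.0000. V = [p*·13.8280 + (1−p*)·-11.8220]/1.05 = 10.2381. B = V − Δ·S = -92.3619.
(0,0): S=95.0000. Δ = (V_up−V_dn)/(S_up−S_dn) = (10.2381−-13.5119)/(102.6000−78.8500) = 1.0000. V = [p*·10.2381 + (1−p*)·-13.5119]/1.05 = 7.0363. B = V − Δ·S = -87.9637.
Self-financing check: at every node Δ·S+B equals the discounted successor values.

(0,0): Delta=1.0000 Bond=-87.9637
(1,0): Delta=1.0000 Bond=-92.3619
(1,1): Delta=1.0000 Bond=-92.3619
V0=7.0363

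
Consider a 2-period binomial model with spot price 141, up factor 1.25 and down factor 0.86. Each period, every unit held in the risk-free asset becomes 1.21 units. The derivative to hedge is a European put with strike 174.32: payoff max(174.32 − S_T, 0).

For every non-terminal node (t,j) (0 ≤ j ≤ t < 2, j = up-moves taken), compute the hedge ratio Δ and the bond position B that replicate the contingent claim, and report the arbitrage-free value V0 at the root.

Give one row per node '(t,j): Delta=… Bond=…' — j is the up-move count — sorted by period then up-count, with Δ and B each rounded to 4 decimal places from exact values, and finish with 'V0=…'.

Since d<R<u, set p* = (R−d)/(u−d) = 0.8974; price each node as the discounted p*-expectation of its children.
Payoff layer (t=2): V(2,0)=70.0364, V(2,1)=22.7450, V(2,2)=0.0000
Node (1,0) S=121.2600: V=(p*·22.7450+(1−p*)·70.0364)/1.21=22.8061; Δ=(22.7450−70.0364)/(151.5750−104.2836)=-1.0000; B=V−Δ·S=144.0661
Node (1,1) S=176.2500: V=(p*·0.0000+(1−p*)·22.7450)/1.21=1.9280; Δ=(0.0000−22.7450)/(220.3125−151.5750)=-0.3309; B=V−Δ·S=60.2485
Node (0,0) S=141.0000: V=(p*·1.9280+(1−p*)·22.8061)/1.21=3.3631; Δ=(1.9280−22.8061)/(176.2500−121.2600)=-0.3797; B=V−Δ·S=56.8968
Self-financing check: at every node Δ·S+B equals the discounted successor values.

(0,0): Delta=-0.3797 Bond=56.8968
(1,0): Delta=-1.0000 Bond=144.0661
(1,1): Delta=-0.3309 Bond=60.2485
V0=3.3631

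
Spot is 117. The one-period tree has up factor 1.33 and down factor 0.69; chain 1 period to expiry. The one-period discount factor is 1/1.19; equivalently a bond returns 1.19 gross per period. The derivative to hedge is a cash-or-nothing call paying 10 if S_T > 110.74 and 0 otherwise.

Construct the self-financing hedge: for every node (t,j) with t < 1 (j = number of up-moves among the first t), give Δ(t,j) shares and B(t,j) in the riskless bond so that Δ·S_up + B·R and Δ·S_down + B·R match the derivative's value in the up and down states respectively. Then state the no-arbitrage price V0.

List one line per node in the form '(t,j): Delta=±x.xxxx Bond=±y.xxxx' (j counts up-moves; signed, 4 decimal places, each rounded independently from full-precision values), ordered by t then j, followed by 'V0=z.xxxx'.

Since d<R<u, set p* = (R−d)/(u−d) = 0.7812; price each node as the discounted p*-expectation of its children.
Terminal values V(1,·): V(1,0)=0.0000, V(1,1)=10.0000
  t=0,j=0: stock 117.0000 → up 155.6100 (V=10.0000), down 80.7300 (V=0.0000). Price 6.5651; hedge Δ=0.1335, bond B=-9.0599.
Self-financing check: at every node Δ·S+B equals the discounted successor values.

(0,0): Delta=0.1335 Bond=-9.0599
V0=6.5651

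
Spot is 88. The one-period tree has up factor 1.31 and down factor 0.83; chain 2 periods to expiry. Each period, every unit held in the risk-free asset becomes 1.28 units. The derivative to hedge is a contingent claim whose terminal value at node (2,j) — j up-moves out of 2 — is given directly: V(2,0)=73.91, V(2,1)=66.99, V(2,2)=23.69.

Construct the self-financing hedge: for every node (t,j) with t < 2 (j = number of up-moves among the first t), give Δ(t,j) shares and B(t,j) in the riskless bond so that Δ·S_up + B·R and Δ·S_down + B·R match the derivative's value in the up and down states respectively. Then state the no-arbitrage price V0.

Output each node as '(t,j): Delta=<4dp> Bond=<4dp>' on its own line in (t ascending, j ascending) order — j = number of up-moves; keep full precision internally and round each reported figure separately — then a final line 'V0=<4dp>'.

(0,0): Delta=-0.7588 Bond=84.4505
(1,0): Delta=-0.1974 Bond=67.0905
(1,1): Delta=-0.7825 Bond=110.8304
V0=17.6760

The replicating-portfolio and risk-neutral prices coincide; use p* = (1.28−0.83)/(1.31−0.83) = 0.9375 for the latter.
Payoff layer (t=2): V(2,0)=73.9100, V(2,1)=66.9900, V(2,2)=23.6900
  t=1,j=0: stock 73.0400 → up 95.6824 (V=66.9900), down 60.6232 (V=73.9100). Price 52.6738; hedge Δ=-0.1974, bond B=67.0905.
  t=1,j=1: stock 115.2800 → up 151.0168 (V=23.6900), down 95.6824 (V=66.9900). Price 20.6221; hedge Δ=-0.7825, bond B=110.8304.
  t=0,j=0: stock 88.0000 → up 115.2800 (V=20.6221), down 73.0400 (V=52.6738). Price 17.6760; hedge Δ=-0.7588, bond B=84.4505.
Root portfolio cost Δ·88+B reproduces V0=17.6760.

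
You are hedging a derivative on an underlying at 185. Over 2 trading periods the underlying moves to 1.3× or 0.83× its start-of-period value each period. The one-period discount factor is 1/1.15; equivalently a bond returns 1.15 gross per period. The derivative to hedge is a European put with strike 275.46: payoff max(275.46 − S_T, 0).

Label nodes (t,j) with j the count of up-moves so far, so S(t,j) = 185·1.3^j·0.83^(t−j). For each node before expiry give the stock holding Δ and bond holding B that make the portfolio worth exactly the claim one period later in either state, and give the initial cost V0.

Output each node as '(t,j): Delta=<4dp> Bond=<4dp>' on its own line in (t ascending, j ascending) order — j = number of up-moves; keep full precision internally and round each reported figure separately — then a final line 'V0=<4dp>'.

(0,0): Delta=-0.7468 Bond=174.4760
(1,0): Delta=-1.0000 Bond=239.5304
(1,1): Delta=-0.6710 Bond=182.4209
V0=36.3230

The replicating-portfolio and risk-neutral prices coincide; use p* = (1.15−0.83)/(1.3−0.83) = 0.6809 for the latter.
Terminal payoffs: V(2,0)=148.0135, V(2,1)=75.8450, V(2,2)=0.0000
Node (1,0) S=153.5500: V=(p*·75.8450+(1−p*)·148.0135)/1.15=85.9804; Δ=(75.8450−148.0135)/(199.6150−127.4465)=-1.0000; B=V−Δ·S=239.5304
Node (1,1) S=240.5000: V=(p*·0.0000+(1−p*)·75.8450)/1.15=21.0486; Δ=(0.0000−75.8450)/(312.6500−199.6150)=-0.6710; B=V−Δ·S=182.4209
Node (0,0) S=185.0000: V=(p*·21.0486+(1−p*)·85.9804)/1.15=36.3230; Δ=(21.0486−85.9804)/(240.5000−153.5500)=-0.7468; B=V−Δ·S=174.4760
Self-financing check: at every node Δ·S+B equals the discounted successor values.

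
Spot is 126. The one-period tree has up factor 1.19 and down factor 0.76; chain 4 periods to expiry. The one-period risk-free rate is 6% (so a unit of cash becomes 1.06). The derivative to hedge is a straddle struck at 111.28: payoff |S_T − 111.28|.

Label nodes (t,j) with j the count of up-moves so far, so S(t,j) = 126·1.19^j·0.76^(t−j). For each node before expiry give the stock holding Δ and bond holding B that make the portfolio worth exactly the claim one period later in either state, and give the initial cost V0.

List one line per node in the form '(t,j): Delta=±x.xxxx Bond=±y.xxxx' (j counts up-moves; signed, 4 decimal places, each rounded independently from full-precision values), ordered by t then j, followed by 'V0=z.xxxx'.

No-arbitrage ⇒ martingale measure with p* = (R−d)/(u−d) = 0.6977.
At expiry t=4: V(4,0)=69.2437, V(4,1)=45.4599, V(4,2)=8.2196, V(4,3)=50.0908, V(4,4)=141.3927
(3,0): S=55.3110. Δ = (V_up−V_dn)/(S_up−S_dn) = (45.4599−69.2437)/(65.8201−42.0363) = -1.0000. V = [p*·45.4599 + (1−p*)·69.2437]/1.06 = 49.6702. B = V − Δ·S = 104.9811.
(3,1): S=86.6053. Δ = (V_up−V_dn)/(S_up−S_dn) = (8.2196−45.4599)/(103.0604−65.8201) = -1.0000. V = [p*·8.2196 + (1−p*)·45.4599]/1.06 = 18.3758. B = V − Δ·S = 104.9811.
(3,2): S=135.6057. Δ = (V_up−V_dn)/(S_up−S_dn) = (50.0908−8.2196)/(161.3708−103.0604) = 0.7181. V = [p*·50.0908 + (1−p*)·8.2196]/1.06 = 35.3133. B = V − Δ·S = -62.0616.
(3,3): S=212.3300. Δ = (V_up−V_dn)/(S_up−S_dn) = (141.3927−50.0908)/(252.6727−161.3708) = 1.0000. V = [p*·141.3927 + (1−p*)·50.0908]/1.06 = 107.3489. B = V − Δ·S = -104.9811.
(2,0): S=72.7776. Δ = (V_up−V_dn)/(S_up−S_dn) = (18.3758−49.6702)/(86.6053−55.3110) = -1.0000. V = [p*·18.3758 + (1−p*)·49.6702]/1.06 = 26.2612. B = V − Δ·S = 99.0388.
(2,1): S=113.9544. Δ = (V_up−V_dn)/(S_up−S_dn) = (35.3133−18.3758)/(135.6057−86.6053) = 0.3457. V = [p*·35.3133 + (1−p*)·18.3758]/1.06 = 28.4836. B = V − Δ·S = -10.9059.
(2,2): S=178.4286. Δ = (V_up−V_dn)/(S_up−S_dn) = (107.3489−35.3133)/(212.3300−135.6057) = 0.9389. V = [p*·107.3489 + (1−p*)·35.3133]/1.06 = 80.7271. B = V − Δ·S = -86.7976.
(1,0): S=95.7600. Δ = (V_up−V_dn)/(S_up−S_dn) = (28.4836−26.2612)/(113.9544−72.7776) = 0.0540. V = [p*·28.4836 + (1−p*)·26.2612]/1.06 = 26.2375. B = V − Δ·S = 21.0690.
(1,1): S=149.9400. Δ = (V_up−V_dn)/(S_up−S_dn) = (80.7271−28.4836)/(178.4286−113.9544) = 0.8103. V = [p*·80.7271 + (1−p*)·28.4836]/1.06 = 61.2571. B = V − Δ·S = -60.2392.
(0,0): S=126.0000. Δ = (V_up−V_dn)/(S_up−S_dn) = (61.2571−26.2375)/(149.9400−95.7600) = 0.6464. V = [p*·61.2571 + (1−p*)·26.2375]/1.06 = 47.8017. B = V − Δ·S = -33.6393.
The time-0 hedge costs 47.8017, which is the no-arbitrage price.

(0,0): Delta=0.6464 Bond=-33.6393
(1,0): Delta=0.0540 Bond=21.0690
(1,1): Delta=0.8103 Bond=-60.2392
(2,0): Delta=-1.0000 Bond=99.0388
(2,1): Delta=0.3457 Bond=-10.9059
(2,2): Delta=0.9389 Bond=-86.7976
(3,0): Delta=-1.0000 Bond=104.9811
(3,1): Delta=-1.0000 Bond=104.9811
(3,2): Delta=0.7181 Bond=-62.0616
(3,3): Delta=1.0000 Bond=-104.9811
V0=47.8017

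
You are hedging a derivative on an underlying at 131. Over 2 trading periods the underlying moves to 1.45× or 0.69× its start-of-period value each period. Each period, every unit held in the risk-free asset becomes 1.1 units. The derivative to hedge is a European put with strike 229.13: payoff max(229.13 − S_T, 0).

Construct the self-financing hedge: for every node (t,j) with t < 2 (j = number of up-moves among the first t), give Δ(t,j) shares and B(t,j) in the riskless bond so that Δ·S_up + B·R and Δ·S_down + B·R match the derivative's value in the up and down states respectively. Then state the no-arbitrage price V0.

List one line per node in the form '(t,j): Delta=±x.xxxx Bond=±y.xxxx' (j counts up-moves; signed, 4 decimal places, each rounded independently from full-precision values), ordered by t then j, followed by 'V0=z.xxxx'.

Risk-neutral probability p* = (R−d)/(u−d) = (1.1−0.69)/(1.45−0.69) = 0.5395.
Terminal values V(2,·): V(2,0)=166.7609, V(2,1)=98.0645, V(2,2)=0.0000
Node (1,0) S=90.3900: V=(p*·98.0645+(1−p*)·166.7609)/1.1=117.9100; Δ=(98.0645−166.7609)/(131.0655−62.3691)=-1.0000; B=V−Δ·S=208.3000
Node (1,1) S=189.9500: V=(p*·0.0000+(1−p*)·98.0645)/1.1=41.0557; Δ=(0.0000−98.0645)/(275.4275−131.0655)=-0.6793; B=V−Δ·S=170.0879
Node (0,0) S=131.0000: V=(p*·41.0557+(1−p*)·117.9100)/1.1=69.4992; Δ=(41.0557−117.9100)/(189.9500−90.3900)=-0.7719; B=V−Δ·S=170.6233
The time-0 hedge costs 69.4992, which is the no-arbitrage price.

(0,0): Delta=-0.7719 Bond=170.6233
(1,0): Delta=-1.0000 Bond=208.3000
(1,1): Delta=-0.6793 Bond=170.0879
V0=69.4992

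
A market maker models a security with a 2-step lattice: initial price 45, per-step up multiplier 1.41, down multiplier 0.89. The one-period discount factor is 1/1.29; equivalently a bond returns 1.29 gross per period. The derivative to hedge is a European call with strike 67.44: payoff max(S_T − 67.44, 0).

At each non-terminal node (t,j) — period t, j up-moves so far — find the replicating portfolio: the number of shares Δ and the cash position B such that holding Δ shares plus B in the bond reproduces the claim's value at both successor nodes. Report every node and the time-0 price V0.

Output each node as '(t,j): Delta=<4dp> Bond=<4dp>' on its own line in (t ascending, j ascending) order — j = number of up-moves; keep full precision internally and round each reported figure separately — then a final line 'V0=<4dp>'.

Risk-neutral probability p* = (R−d)/(u−d) = (1.29−0.89)/(1.41−0.89) = 0.7692.
Terminal payoffs: V(2,0)=0.0000, V(2,1)=0.0000, V(2,2)=22.0245
Node (1,0) S=40.0500: V=(p*·0.0000+(1−p*)·0.0000)/1.29=0.0000; Δ=(0.0000−0.0000)/(56.4705−35.6445)=0.0000; B=V−Δ·S=0.0000
Node (1,1) S=63.4500: V=(p*·22.0245+(1−p*)·0.0000)/1.29=13.1333; Δ=(22.0245−0.0000)/(89.4645−56.4705)=0.6675; B=V−Δ·S=-29.2215
Node (0,0) S=45.0000: V=(p*·13.1333+(1−p*)·0.0000)/1.29=7.8314; Δ=(13.1333−0.0000)/(63.4500−40.0500)=0.5613; B=V−Δ·S=-17.4249
Self-financing check: at every node Δ·S+B equals the discounted successor values.

(0,0): Delta=0.5613 Bond=-17.4249
(1,0): Delta=0.0000 Bond=0.0000
(1,1): Delta=0.6675 Bond=-29.2215
V0=7.8314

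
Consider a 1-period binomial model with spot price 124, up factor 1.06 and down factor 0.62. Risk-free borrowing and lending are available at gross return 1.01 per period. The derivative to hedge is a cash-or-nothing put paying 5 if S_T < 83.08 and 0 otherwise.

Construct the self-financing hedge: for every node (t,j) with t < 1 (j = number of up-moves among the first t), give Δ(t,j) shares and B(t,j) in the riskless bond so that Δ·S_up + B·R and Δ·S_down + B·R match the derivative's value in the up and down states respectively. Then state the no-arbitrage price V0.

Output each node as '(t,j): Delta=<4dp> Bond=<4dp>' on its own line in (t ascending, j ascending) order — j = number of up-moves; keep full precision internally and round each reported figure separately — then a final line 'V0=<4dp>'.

(0,0): Delta=-0.0916 Bond=11.9262
V0=0.5626

Since d<R<u, set p* = (R−d)/(u−d) = 0.8864; price each node as the discounted p*-expectation of its children.
Payoff layer (t=1): V(1,0)=5.0000, V(1,1)=0.0000
  t=0,j=0: stock 124.0000 → up 131.4400 (V=0.0000), down 76.8800 (V=5.0000). Price 0.5626; hedge Δ=-0.0916, bond B=11.9262.
Self-financing check: at every node Δ·S+B equals the discounted successor values.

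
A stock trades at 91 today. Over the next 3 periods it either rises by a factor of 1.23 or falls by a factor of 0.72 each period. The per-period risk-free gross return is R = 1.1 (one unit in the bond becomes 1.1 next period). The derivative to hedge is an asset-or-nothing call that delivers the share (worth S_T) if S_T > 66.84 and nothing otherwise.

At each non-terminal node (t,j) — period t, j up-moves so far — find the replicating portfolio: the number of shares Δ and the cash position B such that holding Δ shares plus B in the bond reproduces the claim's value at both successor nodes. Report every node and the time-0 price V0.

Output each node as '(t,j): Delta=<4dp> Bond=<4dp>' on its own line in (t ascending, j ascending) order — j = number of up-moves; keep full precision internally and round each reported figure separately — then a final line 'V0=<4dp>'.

No-arbitrage ⇒ martingale measure with p* = (R−d)/(u−d) = 0.7451.
At expiry t=3: V(3,0)=0.0000, V(3,1)=0.0000, V(3,2)=99.1252, V(3,3)=169.3389
  t=2,j=0: stock 47.1744 → up 58.0245 (V=0.0000), down 33.9656 (V=0.0000). Price 0.0000; hedge Δ=0.0000, bond B=0.0000.
  t=2,j=1: stock 80.5896 → up 99.1252 (V=99.1252), down 58.0245 (V=0.0000). Price 67.1436; hedge Δ=2.4118, bond B=-127.2195.
  t=2,j=2: stock 137.6739 → up 169.3389 (V=169.3389), down 99.1252 (V=99.1252). Price 137.6739; hedge Δ=1.0000, bond B=0.0000.
  t=1,j=0: stock 65.5200 → up 80.5896 (V=67.1436), down 47.1744 (V=0.0000). Price 45.4805; hedge Δ=2.0094, bond B=-86.1736.
  t=1,j=1: stock 111.9300 → up 137.6739 (V=137.6739), down 80.5896 (V=67.1436). Price 108.8142; hedge Δ=1.2355, bond B=-29.4805.
  t=0,j=0: stock 91.0000 → up 111.9300 (V=108.8142), down 65.5200 (V=45.4805). Price 84.2457; hedge Δ=1.3647, bond B=-39.9379.
The time-0 hedge costs 84.2457, which is the no-arbitrage price.

(0,0): Delta=1.3647 Bond=-39.9379
(1,0): Delta=2.0094 Bond=-86.1736
(1,1): Delta=1.2355 Bond=-29.4805
(2,0): Delta=0.0000 Bond=0.0000
(2,1): Delta=2.4118 Bond=-127.2195
(2,2): Delta=1.0000 Bond=0.0000
V0=84.2457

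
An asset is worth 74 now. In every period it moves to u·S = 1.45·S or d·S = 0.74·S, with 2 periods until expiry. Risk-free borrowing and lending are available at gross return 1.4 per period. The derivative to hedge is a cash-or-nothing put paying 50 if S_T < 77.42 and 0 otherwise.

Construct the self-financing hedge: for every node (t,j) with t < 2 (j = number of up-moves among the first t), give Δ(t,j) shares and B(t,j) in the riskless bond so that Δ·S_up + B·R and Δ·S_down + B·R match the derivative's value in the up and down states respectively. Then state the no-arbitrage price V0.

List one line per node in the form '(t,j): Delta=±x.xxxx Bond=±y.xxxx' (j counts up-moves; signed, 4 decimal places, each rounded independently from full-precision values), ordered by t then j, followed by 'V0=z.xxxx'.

(0,0): Delta=-0.0479 Bond=3.6689
(1,0): Delta=-1.2860 Bond=72.9376
(1,1): Delta=0.0000 Bond=0.0000
V0=0.1265

Since d<R<u, set p* = (R−d)/(u−d) = 0.9296; price each node as the discounted p*-expectation of its children.
Terminal payoffs: V(2,0)=50.0000, V(2,1)=0.0000, V(2,2)=0.0000
(1,0): S=54.7600. Δ = (V_up−V_dn)/(S_up−S_dn) = (0.0000−50.0000)/(79.4020−40.5224) = -1.2860. V = [p*·0.0000 + (1−p*)·50.0000]/1.4 = 2.5151. B = V − Δ·S = 72.9376.
(1,1): S=107.3000. Δ = (V_up−V_dn)/(S_up−S_dn) = (0.0000−0.0000)/(155.5850−79.4020) = 0.0000. V = [p*·0.0000 + (1−p*)·0.0000]/1.4 = 0.0000. B = V − Δ·S = 0.0000.
(0,0): S=74.0000. Δ = (V_up−V_dn)/(S_up−S_dn) = (0.0000−2.5151)/(107.3000−54.7600) = -0.0479. V = [p*·0.0000 + (1−p*)·2.5151]/1.4 = 0.1265. B = V − Δ·S = 3.6689.
The time-0 hedge costs 0.1265, which is the no-arbitrage price.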